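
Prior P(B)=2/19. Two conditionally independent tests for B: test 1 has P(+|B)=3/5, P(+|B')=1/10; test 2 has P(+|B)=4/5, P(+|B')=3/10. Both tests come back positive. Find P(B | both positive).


After test 1: P(+) = 3/5*2/19 + 1/10*17/19 = 29/190
P(B|+) = (6/95)/(29/190) = 12/29
After test 2 (use post1 as new prior): P(+) = 4/5*12/29 + 3/10*17/29 = 147/290
P(B|+,+) = (48/145)/(147/290) = 32/49

32/49


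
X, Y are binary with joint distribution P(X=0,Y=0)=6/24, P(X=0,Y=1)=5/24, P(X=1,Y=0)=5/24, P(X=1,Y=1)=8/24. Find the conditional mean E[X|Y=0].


P(Y=0) = 11/24
E[X|Y=0] = (0*6 + 1*5)/11 = 5/11

5/11


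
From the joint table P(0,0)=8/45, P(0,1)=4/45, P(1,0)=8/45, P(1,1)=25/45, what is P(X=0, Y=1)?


Read from table: P(X=0, Y=1) = 4/45

4/45


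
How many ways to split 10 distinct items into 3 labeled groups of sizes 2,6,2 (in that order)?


10! = 3628800
Denominator: 2!=2 * 6!=720 * 2!=2
Coefficient = 3628800 / 2880 = 1260

1260


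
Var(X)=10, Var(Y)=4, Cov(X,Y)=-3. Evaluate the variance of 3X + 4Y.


Var(3X + 4Y) = 3^2*Var(X) + 4^2*Var(Y) + 2*3*4*Cov(X,Y)
= 9*10 + 16*4 + 24*(-3)
= 90 + 64 - 72 = 82

82


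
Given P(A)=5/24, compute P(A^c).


P(A') = 1 - P(A) = 1 - 5/24 = 19/24

19/24


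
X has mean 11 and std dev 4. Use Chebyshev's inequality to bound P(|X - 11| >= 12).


k = 12/4 = 3
Chebyshev: P(|X-mu| >= k*sigma) <= 1/k^2 = 1/3^2 = 1/9

1/9


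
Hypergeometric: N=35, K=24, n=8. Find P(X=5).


P(X=5) = C(24,5)*C(11,3) / C(35,8)
= 42504*165 / 23535820
= 7013160/23535820 = 4554/15283

4554/15283


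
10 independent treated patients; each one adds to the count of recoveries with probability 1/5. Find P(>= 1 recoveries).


P(at least one) = 1 - P(none)
P(none) = (1 - 1/5)^10 = (4/5)^10 = 1048576/9765625
P(at least one) = 1 - 1048576/9765625 = 8717049/9765625

8717049/9765625


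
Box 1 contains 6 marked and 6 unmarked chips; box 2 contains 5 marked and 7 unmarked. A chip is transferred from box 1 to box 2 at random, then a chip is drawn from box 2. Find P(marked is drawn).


P(transfer marked) = 6/12 = 1/2; P(transfer unmarked) = 1/2
If marked transferred: Urn II has 6 marked of 13, so P(marked|marked moved) = 6/13
If unmarked transferred: Urn II has 5 marked of 13, so P(marked|unmarked moved) = 5/13
By total probability: P(marked) = 1/2*6/13 + 1/2*5/13 = 11/26

11/26


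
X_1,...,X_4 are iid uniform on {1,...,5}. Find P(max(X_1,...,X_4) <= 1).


P(max <= 1) = P(all X_i <= 1) = (P(X_1 <= 1))^4
= (1/5)^4 = 1/625

1/625


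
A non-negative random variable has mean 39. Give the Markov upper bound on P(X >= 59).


Markov: P(X >= a) <= E[X]/a
P(X >= 59) <= 39/59

39/59


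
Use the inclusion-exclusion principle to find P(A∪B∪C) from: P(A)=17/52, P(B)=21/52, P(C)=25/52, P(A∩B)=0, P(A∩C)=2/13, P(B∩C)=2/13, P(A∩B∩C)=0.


P(A∪B∪C) = P(A)+P(B)+P(C) - P(AB)-P(AC)-P(BC) + P(ABC)
= 17/52+21/52+25/52 - 0-2/13-2/13 + 0
= 47/52

47/52


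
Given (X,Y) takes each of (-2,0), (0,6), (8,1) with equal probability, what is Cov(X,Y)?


E[X]=2, E[Y]=7/3, E[XY]=8/3
Cov(X,Y) = E[XY] - E[X]E[Y] = 8/3 - 2*7/3 = -2

-2


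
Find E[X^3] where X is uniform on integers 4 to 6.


E[X^3] = (1/3) * sum(x^3 for x=4..6)
= 405/3 = 135

135


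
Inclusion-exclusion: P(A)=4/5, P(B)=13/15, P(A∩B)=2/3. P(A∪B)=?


P(A∪B) = P(A) + P(B) - P(A∩B)
= 4/5 + 13/15 - 2/3 = 1

1


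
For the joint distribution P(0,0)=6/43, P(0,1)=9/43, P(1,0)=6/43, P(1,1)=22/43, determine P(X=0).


P(X=0) = P(0,0)+P(0,1) = 6/43 + 9/43 = 15/43

15/43


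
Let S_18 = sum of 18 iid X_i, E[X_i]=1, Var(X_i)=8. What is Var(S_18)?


By independence, Var(S_n) = n*Var(X_1) = 18*8 = 144

144


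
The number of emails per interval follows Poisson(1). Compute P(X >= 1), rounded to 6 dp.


P(X>=1) = 1 - P(X<=0) = 1 - (e^(-1)*1^0/0!)
≈ 1 - 0.3678794412 = 0.6321205588
≈ 0.632121

0.632121


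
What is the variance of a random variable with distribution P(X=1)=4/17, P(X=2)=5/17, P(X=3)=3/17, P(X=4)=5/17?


E[X] = 43/17, E[X^2] = 131/17
Var(X) = E[X^2] - (E[X])^2 = 131/17 - (43/17)^2 = 378/289

378/289


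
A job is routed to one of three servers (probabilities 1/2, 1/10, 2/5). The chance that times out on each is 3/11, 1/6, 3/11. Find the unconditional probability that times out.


P(A) = P(A|B1)P(B1) + P(A|B2)P(B2) + P(A|B3)P(B3)
= 3/11*1/2 + 1/6*1/10 + 3/11*2/5
= 3/22 + 1/60 + 6/55 = 173/660

173/660


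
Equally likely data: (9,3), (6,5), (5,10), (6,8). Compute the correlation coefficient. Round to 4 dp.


Cov(X,Y) = -3.5000, Var(X) = 2.2500, Var(Y) = 7.2500
rho = Cov/(sqrt(VarX)*sqrt(VarY)) = -0.8666

-0.8666


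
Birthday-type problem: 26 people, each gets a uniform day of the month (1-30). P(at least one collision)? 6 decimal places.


P(all different) = prod((30-i)/30 for i=0..25) = 0.000000
P(at least one match) = 1 - 0.000000 = 1.000000

1.000000


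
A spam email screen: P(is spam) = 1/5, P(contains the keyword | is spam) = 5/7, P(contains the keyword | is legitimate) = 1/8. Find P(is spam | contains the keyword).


P(A) = P(A|B)P(B) + P(A|B')P(B') = 5/7*1/5 + 1/8*4/5 = 17/70
P(B|A) = P(A|B)P(B)/P(A) = (1/7)/(17/70) = 10/17

10/17


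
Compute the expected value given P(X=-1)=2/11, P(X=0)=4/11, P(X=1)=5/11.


E[X] = sum(x * P(x))
= -1*2/11 + 0*4/11 + 1*5/11
= 3/11

3/11


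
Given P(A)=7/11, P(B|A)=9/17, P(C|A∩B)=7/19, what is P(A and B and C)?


P(A∩B∩C) = P(A) * P(B|A) * P(C|A∩B)
= 7/11 * 9/17 * 7/19
= 63/187 * 7/19 = 441/3553

441/3553


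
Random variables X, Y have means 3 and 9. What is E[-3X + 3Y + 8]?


E[-3X + 3Y + 8] = -3*E[X] + 3*E[Y] + 8
= (-3)*(3) + (3)*(9) + (8)
= -9 + 27 + 8 = 26

26


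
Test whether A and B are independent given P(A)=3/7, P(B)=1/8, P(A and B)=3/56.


P(A)*P(B) = 3/7*1/8 = 3/56
P(A∩B) = 3/56, which equals P(A)P(B), so independent

Yes, A and B are independent


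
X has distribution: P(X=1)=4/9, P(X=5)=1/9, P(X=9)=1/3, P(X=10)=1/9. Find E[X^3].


E[X^3] = sum(g(x)*P(x))
= 1*4/9 + 125*1/9 + 729*1/3 + 1000*1/9
= 3316/9

3316/9


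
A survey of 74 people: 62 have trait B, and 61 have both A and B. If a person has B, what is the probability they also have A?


P(A|B) = P(A∩B)/P(B) = (61/74)/(62/74) = 61/62

61/62


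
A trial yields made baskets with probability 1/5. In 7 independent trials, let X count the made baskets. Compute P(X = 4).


P(X=4) = C(7,4) * p^4 * (1-p)^3
= 35 * 1/625 * 64/125
= 448/15625

448/15625


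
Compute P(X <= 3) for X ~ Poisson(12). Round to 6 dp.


P(X<=3) = e^(-12)*12^0/0! + e^(-12)*12^1/1! + e^(-12)*12^2/2! + e^(-12)*12^3/3!
≈ 0.0000061442 + 0.0000737305 + 0.0004423833 + 0.0017695332
= 0.0022917912
≈ 0.002292

0.002292


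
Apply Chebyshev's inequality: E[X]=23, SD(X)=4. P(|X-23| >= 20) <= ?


k = 20/4 = 5
Chebyshev: P(|X-mu| >= k*sigma) <= 1/k^2 = 1/5^2 = 1/25

1/25


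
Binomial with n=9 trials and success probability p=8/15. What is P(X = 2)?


P(X=2) = C(9,2) * p^2 * (1-p)^7
= 36 * 64/225 * 823543/170859375
= 210827008/4271484375

210827008/4271484375


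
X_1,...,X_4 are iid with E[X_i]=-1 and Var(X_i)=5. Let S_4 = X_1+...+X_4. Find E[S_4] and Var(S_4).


E[S_n] = n*mu = 4*-1 = -4
Var(S_n) = n*sigma^2 = 4*5 = 20

E[S_4]=-4, Var(S_4)=20


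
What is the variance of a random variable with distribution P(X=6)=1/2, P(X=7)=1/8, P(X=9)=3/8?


E[X] = 29/4, E[X^2] = 109/2
Var(X) = E[X^2] - (E[X])^2 = 109/2 - (29/4)^2 = 31/16

31/16


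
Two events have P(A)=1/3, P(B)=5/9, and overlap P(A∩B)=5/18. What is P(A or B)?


P(A∪B) = P(A) + P(B) - P(A∩B)
= 1/3 + 5/9 - 5/18 = 11/18

11/18


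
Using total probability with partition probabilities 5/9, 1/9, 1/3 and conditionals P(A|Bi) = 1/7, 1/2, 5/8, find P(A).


P(A) = P(A|B1)P(B1) + P(A|B2)P(B2) + P(A|B3)P(B3)
= 1/7*5/9 + 1/2*1/9 + 5/8*1/3
= 5/63 + 1/18 + 5/24 = 173/504

173/504


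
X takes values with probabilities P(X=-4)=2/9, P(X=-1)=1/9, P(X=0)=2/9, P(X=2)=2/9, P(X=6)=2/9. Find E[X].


E[X] = sum(x * P(x))
= -4*2/9 - 1*1/9 + 0*2/9 + 2*2/9 + 6*2/9
= 7/9

7/9


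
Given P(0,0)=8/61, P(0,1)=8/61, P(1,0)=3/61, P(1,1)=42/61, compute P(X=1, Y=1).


Read from table: P(X=1, Y=1) = 42/61

42/61


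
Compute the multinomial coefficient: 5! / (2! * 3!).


5! = 120
Denominator: 2!=2 * 3!=6
Coefficient = 120 / 12 = 10

10


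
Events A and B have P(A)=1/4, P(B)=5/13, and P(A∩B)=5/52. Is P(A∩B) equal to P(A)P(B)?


P(A)*P(B) = 1/4*5/13 = 5/52
P(A∩B) = 5/52, which equals P(A)P(B), so independent

Yes, A and B are independent


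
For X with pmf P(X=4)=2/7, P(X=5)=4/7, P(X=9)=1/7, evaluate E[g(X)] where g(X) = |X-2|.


E[|X-2|] = sum(g(x)*P(x))
= 2*2/7 + 3*4/7 + 7*1/7
= 23/7

23/7


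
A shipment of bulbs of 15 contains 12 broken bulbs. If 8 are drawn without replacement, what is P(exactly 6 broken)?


P(X=6) = C(12,6)*C(3,2) / C(15,8)
= 924*3 / 6435
= 2772/6435 = 28/65

28/65


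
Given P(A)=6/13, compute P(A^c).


P(A') = 1 - P(A) = 1 - 6/13 = 7/13

7/13


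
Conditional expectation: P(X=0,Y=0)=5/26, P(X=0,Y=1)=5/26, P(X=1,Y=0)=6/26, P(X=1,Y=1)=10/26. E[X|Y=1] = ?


P(Y=1) = 15/26
E[X|Y=1] = (0*5 + 1*10)/15 = 10/15 = 2/3

2/3


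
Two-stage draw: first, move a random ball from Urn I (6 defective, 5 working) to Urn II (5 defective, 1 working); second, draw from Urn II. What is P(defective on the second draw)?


P(transfer defective) = 6/11; P(transfer working) = 5/11
If defective transferred: Urn II has 6 defective of 7, so P(defective|defective moved) = 6/7
If working transferred: Urn II has 5 defective of 7, so P(defective|working moved) = 5/7
By total probability: P(defective) = 6/11*6/7 + 5/11*5/7 = 61/77

61/77


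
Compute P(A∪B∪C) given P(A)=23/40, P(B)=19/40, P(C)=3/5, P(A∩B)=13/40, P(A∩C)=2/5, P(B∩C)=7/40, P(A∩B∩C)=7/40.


P(A∪B∪C) = P(A)+P(B)+P(C) - P(AB)-P(AC)-P(BC) + P(ABC)
= 23/40+19/40+3/5 - 13/40-2/5-7/40 + 7/40
= 37/40

37/40


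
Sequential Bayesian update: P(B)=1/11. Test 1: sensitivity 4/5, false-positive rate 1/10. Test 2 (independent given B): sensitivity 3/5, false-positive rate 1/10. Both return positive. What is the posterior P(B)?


After test 1: P(+) = 4/5*1/11 + 1/10*10/11 = 9/55
P(B|+) = (4/55)/(9/55) = 4/9
After test 2 (use post1 as new prior): P(+) = 3/5*4/9 + 1/10*5/9 = 29/90
P(B|+,+) = (4/15)/(29/90) = 24/29

24/29


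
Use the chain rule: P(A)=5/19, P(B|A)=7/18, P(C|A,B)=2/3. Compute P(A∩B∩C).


P(A∩B∩C) = P(A) * P(B|A) * P(C|A∩B)
= 5/19 * 7/18 * 2/3
= 35/342 * 2/3 = 35/513

35/513


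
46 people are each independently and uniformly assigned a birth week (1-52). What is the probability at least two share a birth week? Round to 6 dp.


P(all different) = prod((52-i)/52 for i=0..45) = 0.000000
P(at least one match) = 1 - 0.000000 = 1.000000

1.000000


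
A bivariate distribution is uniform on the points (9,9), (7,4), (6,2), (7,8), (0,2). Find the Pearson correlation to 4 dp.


Cov(X,Y) = 6.4000, Var(X) = 9.3600, Var(Y) = 8.8000
rho = Cov/(sqrt(VarX)*sqrt(VarY)) = 0.7052

0.7052


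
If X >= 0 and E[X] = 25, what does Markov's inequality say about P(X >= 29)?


Markov: P(X >= a) <= E[X]/a
P(X >= 29) <= 25/29

25/29


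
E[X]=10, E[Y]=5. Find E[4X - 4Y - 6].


E[4X - 4Y - 6] = 4*E[X] - 4*E[Y] - 6
= (4)*(10) + (-4)*(5) + (-6)
= 40 - 20 - 6 = 14

14


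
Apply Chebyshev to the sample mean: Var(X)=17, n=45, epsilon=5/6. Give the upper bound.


Var(Xbar) = Var(X)/n = 17/45
Chebyshev: P(|Xbar-mu| >= 5/6) <= Var(Xbar)/(5/6)^2 = (17/45)/(25/36) = 68/125

68/125


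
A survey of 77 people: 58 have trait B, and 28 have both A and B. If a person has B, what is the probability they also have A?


P(A|B) = P(A∩B)/P(B) = (28/77)/(58/77) = 28/58 = 14/29

14/29


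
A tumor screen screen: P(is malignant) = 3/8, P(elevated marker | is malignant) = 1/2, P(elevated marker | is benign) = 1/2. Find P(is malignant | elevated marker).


P(A) = P(A|B)P(B) + P(A|B')P(B') = 1/2*3/8 + 1/2*5/8 = 1/2
P(B|A) = P(A|B)P(B)/P(A) = (3/16)/(1/2) = 3/8

3/8


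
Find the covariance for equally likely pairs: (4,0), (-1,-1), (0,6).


E[X]=1, E[Y]=5/3, E[XY]=1/3
Cov(X,Y) = E[XY] - E[X]E[Y] = 1/3 - 1*5/3 = -4/3

-4/3


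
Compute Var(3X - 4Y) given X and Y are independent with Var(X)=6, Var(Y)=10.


Independence => Cov(X,Y)=0
Var(3X - 4Y) = 3^2*Var(X) + (-4)^2*Var(Y)
= 9*6 + 16*10 = 214

214


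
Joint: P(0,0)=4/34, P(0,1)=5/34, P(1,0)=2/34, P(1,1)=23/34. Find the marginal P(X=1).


P(X=1) = P(1,0)+P(1,1) = 2/34 + 23/34 = 25/34

25/34


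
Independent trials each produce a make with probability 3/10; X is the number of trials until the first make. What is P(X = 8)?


P(X=8) = (1-p)^7 * p = (7/10)^7 * 3/10
= 823543/10000000 * 3/10 = 2470629/100000000

2470629/100000000


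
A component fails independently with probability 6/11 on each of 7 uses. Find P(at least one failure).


P(at least one) = 1 - P(none)
P(none) = (1 - 6/11)^7 = (5/11)^7 = 78125/19487171
P(at least one) = 1 - 78125/19487171 = 19409046/19487171

19409046/19487171


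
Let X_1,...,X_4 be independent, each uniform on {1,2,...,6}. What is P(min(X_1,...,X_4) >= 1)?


P(min >= 1) = P(all X_i >= 1) = (P(X_1 >= 1))^4
= (6/6)^4 = 1^4 = 1

1


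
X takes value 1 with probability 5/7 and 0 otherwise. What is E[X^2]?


For Bernoulli: X in {0,1}
E[X^2] = 0^2*(1-5/7) + 1^2*5/7 = 5/7

5/7


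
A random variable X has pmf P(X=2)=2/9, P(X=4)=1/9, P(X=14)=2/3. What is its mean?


E[X] = sum(x * P(x))
= 2*2/9 + 4*1/9 + 14*2/3
= 92/9

92/9


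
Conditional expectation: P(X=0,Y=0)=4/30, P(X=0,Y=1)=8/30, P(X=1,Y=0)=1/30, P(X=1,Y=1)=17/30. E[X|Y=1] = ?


P(Y=1) = 25/30
E[X|Y=1] = (0*8 + 1*17)/25 = 17/25

17/25


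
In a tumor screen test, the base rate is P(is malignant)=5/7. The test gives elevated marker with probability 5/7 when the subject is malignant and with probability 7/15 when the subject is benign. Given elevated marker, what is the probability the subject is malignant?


P(A) = P(A|B)P(B) + P(A|B')P(B') = 5/7*5/7 + 7/15*2/7 = 473/735
P(B|A) = P(A|B)P(B)/P(A) = (25/49)/(473/735) = 375/473

375/473


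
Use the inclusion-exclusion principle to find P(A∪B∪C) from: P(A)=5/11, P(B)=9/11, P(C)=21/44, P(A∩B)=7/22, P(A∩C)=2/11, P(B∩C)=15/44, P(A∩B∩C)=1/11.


P(A∪B∪C) = P(A)+P(B)+P(C) - P(AB)-P(AC)-P(BC) + P(ABC)
= 5/11+9/11+21/44 - 7/22-2/11-15/44 + 1/11
= 1

1


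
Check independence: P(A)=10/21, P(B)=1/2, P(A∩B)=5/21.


P(A)*P(B) = 10/21*1/2 = 5/21
P(A∩B) = 5/21, which equals P(A)P(B), so independent

Yes, A and B are independent


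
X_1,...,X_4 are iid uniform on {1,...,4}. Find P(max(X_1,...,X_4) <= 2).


P(max <= 2) = P(all X_i <= 2) = (P(X_1 <= 2))^4
= (2/4)^4 = (1/2)^4 = 1/16

1/16


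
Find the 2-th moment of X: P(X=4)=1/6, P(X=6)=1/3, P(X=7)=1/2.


E[X^2] = sum(x^2 * P(x))
= 16*1/6 + 36*1/3 + 49*1/2
= 235/6

235/6


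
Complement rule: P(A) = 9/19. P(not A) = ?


P(A') = 1 - P(A) = 1 - 9/19 = 10/19

10/19


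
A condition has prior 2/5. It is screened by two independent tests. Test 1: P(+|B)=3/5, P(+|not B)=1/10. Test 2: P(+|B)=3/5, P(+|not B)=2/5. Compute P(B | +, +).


After test 1: P(+) = 3/5*2/5 + 1/10*3/5 = 3/10
P(B|+) = (6/25)/(3/10) = 4/5
After test 2 (use post1 as new prior): P(+) = 3/5*4/5 + 2/5*1/5 = 14/25
P(B|+,+) = (12/25)/(14/25) = 6/7

6/7


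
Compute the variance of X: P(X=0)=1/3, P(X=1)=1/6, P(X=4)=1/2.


E[X] = 13/6, E[X^2] = 49/6
Var(X) = E[X^2] - (E[X])^2 = 49/6 - (13/6)^2 = 125/36

125/36


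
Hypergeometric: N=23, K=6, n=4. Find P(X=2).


P(X=2) = C(6,2)*C(17,2) / C(23,4)
= 15*136 / 8855
= 2040/8855 = 408/1771

408/1771


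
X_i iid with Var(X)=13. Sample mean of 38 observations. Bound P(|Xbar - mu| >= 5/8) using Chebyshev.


Var(Xbar) = Var(X)/n = 13/38
Chebyshev: P(|Xbar-mu| >= 5/8) <= Var(Xbar)/(5/8)^2 = (13/38)/(25/64) = 416/475

416/475


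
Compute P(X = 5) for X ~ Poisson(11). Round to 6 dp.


P(X=5) = e^(-11) * 11^5 / 5!
≈ 0.00001670170079 * 161051 / 120
≈ 0.022415

0.022415


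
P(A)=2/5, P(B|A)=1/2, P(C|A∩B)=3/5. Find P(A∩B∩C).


P(A∩B∩C) = P(A) * P(B|A) * P(C|A∩B)
= 2/5 * 1/2 * 3/5
= 1/5 * 3/5 = 3/25

3/25


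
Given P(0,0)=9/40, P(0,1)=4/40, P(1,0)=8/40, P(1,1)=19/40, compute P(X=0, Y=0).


Read from table: P(X=0, Y=0) = 9/40

9/40


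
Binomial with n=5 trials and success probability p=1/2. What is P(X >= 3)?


P(X>=3) = P(X=3) + P(X=4) + P(X=5)
= 5/16 + 5/32 + 1/32
= 1/2

1/2


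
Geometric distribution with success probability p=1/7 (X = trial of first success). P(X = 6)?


P(X=6) = (1-p)^5 * p = (6/7)^5 * 1/7
= 7776/16807 * 1/7 = 7776/117649

7776/117649


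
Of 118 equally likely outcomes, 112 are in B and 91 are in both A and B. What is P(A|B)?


P(A|B) = P(A∩B)/P(B) = (91/118)/(112/118) = 91/112 = 13/16

13/16


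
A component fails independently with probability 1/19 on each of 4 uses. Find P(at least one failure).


P(at least one) = 1 - P(none)
P(none) = (1 - 1/19)^4 = (18/19)^4 = 104976/130321
P(at least one) = 1 - 104976/130321 = 25345/130321

25345/130321


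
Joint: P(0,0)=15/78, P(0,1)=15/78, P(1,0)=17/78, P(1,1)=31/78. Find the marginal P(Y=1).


P(Y=1) = P(0,1)+P(1,1) = 15/78 + 31/78 = 46/78 = 23/39

23/39


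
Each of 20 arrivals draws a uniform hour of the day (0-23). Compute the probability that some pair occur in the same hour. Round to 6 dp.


P(all different) = prod((24-i)/24 for i=0..19) = 0.000006
P(at least one match) = 1 - 0.000006 = 0.999994

0.999994


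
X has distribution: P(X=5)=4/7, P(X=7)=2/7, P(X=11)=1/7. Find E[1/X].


E[1/X] = sum(g(x)*P(x))
= 1/5*4/7 + 1/7*2/7 + 1/11*1/7
= 453/2695

453/2695


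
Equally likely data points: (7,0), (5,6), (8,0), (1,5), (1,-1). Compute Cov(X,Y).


E[X]=22/5, E[Y]=2, E[XY]=34/5
Cov(X,Y) = E[XY] - E[X]E[Y] = 34/5 - 22/5*2 = -2

-2


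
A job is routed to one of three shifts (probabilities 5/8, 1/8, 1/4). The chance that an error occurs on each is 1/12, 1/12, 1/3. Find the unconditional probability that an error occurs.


P(A) = P(A|B1)P(B1) + P(A|B2)P(B2) + P(A|B3)P(B3)
= 1/12*5/8 + 1/12*1/8 + 1/3*1/4
= 5/96 + 1/96 + 1/12 = 7/48

7/48


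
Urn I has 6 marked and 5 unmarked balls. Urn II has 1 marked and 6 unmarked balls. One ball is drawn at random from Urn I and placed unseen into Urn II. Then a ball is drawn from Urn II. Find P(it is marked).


P(transfer marked) = 6/11; P(transfer unmarked) = 5/11
If marked transferred: Urn II has 2 marked of 8, so P(marked|marked moved) = 1/4
If unmarked transferred: Urn II has 1 marked of 8, so P(marked|unmarked moved) = 1/8
By total probability: P(marked) = 6/11*1/4 + 5/11*1/8 = 17/88

17/88


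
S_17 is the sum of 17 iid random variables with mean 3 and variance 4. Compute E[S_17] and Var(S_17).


E[S_n] = n*mu = 17*3 = 51
Var(S_n) = n*sigma^2 = 17*4 = 68

E[S_17]=51, Var(S_17)=68


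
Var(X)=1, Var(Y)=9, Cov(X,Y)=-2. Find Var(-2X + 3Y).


Var(-2X + 3Y) = (-2)^2*Var(X) + 3^2*Var(Y) + 2*(-2)*3*Cov(X,Y)
= 4*1 + 9*9 - 12*(-2)
= 4 + 81 + 24 = 109

109


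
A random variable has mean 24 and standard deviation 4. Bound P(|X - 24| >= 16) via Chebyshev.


k = 16/4 = 4
Chebyshev: P(|X-mu| >= k*sigma) <= 1/k^2 = 1/4^2 = 1/16

1/16


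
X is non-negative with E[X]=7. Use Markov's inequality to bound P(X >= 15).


Markov: P(X >= a) <= E[X]/a
P(X >= 15) <= 7/15

7/15


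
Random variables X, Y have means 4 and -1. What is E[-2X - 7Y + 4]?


E[-2X - 7Y + 4] = -2*E[X] - 7*E[Y] + 4
= (-2)*(4) + (-7)*(-1) + (4)
= -8 + 7 + 4 = 3

3


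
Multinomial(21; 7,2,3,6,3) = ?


21! = 51090942171709440000
Denominator: 7!=5040 * 2!=2 * 3!=6 * 6!=720 * 3!=6
Coefficient = 51090942171709440000 / 261273600 = 195545750400

195545750400


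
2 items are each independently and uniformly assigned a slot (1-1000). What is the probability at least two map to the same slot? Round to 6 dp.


P(all different) = prod((1000-i)/1000 for i=0..1) = 0.999000
P(at least one match) = 1 - 0.999000 = 0.001000

0.001000


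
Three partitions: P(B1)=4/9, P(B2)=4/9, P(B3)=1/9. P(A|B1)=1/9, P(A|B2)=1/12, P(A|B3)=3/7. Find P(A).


P(A) = P(A|B1)P(B1) + P(A|B2)P(B2) + P(A|B3)P(B3)
= 1/9*4/9 + 1/12*4/9 + 3/7*1/9
= 4/81 + 1/27 + 1/21 = 76/567

76/567


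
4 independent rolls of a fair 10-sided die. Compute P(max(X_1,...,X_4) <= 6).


P(max <= 6) = P(all X_i <= 6) = (P(X_1 <= 6))^4
= (6/10)^4 = (3/5)^4 = 81/625

81/625


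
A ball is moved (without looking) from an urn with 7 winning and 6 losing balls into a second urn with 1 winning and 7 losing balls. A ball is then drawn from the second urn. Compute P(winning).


P(transfer winning) = 7/13; P(transfer losing) = 6/13
If winning transferred: Urn II has 2 winning of 9, so P(winning|winning moved) = 2/9
If losing transferred: Urn II has 1 winning of 9, so P(winning|losing moved) = 1/9
By total probability: P(winning) = 7/13*2/9 + 6/13*1/9 = 20/117

20/117


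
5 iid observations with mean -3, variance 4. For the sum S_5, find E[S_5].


E[S_n] = n*E[X_1] = 5*-3 = -15

-15


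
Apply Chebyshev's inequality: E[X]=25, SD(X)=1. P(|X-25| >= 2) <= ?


k = 2/1 = 2
Chebyshev: P(|X-mu| >= k*sigma) <= 1/k^2 = 1/2^2 = 1/4

1/4


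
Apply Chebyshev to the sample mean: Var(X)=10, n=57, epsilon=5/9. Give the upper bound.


Var(Xbar) = Var(X)/n = 10/57
Chebyshev: P(|Xbar-mu| >= 5/9) <= Var(Xbar)/(5/9)^2 = (10/57)/(25/81) = 54/95

54/95


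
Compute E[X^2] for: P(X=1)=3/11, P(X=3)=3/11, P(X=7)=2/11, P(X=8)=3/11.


E[X^2] = sum(x^2 * P(x))
= 1*3/11 + 9*3/11 + 49*2/11 + 64*3/11
= 320/11

320/11


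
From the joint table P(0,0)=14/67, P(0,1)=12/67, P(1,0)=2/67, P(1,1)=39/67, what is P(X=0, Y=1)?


Read from table: P(X=0, Y=1) = 12/67

12/67


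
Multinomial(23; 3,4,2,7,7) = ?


23! = 25852016738884976640000
Denominator: 3!=6 * 4!=24 * 2!=2 * 7!=5040 * 7!=5040
Coefficient = 25852016738884976640000 / 7315660800 = 3533791060800

3533791060800


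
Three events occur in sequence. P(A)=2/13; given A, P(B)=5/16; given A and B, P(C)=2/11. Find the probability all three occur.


P(A∩B∩C) = P(A) * P(B|A) * P(C|A∩B)
= 2/13 * 5/16 * 2/11
= 5/104 * 2/11 = 5/572

5/572


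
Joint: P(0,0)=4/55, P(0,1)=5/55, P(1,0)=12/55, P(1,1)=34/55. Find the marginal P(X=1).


P(X=1) = P(1,0)+P(1,1) = 12/55 + 34/55 = 46/55

46/55


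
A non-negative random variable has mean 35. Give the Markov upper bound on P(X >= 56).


Markov: P(X >= a) <= E[X]/a
P(X >= 56) <= 35/56 = 5/8

5/8


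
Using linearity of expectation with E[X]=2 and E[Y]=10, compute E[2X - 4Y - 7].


E[2X - 4Y - 7] = 2*E[X] - 4*E[Y] - 7
= (2)*(2) + (-4)*(10) + (-7)
= 4 - 40 - 7 = -43

-43


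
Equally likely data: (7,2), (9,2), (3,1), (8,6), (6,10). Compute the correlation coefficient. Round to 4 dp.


Cov(X,Y) = 0.8800, Var(X) = 4.2400, Var(Y) = 11.3600
rho = Cov/(sqrt(VarX)*sqrt(VarY)) = 0.1268

0.1268


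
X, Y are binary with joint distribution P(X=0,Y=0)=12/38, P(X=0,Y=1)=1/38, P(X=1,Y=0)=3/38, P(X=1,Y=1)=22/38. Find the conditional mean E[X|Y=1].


P(Y=1) = 23/38
E[X|Y=1] = (0*1 + 1*22)/23 = 22/23

22/23


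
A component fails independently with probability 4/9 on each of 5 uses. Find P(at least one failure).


P(at least one) = 1 - P(none)
P(none) = (1 - 4/9)^5 = (5/9)^5 = 3125/59049
P(at least one) = 1 - 3125/59049 = 55924/59049

55924/59049


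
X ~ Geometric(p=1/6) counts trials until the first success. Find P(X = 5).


P(X=5) = (1-p)^4 * p = (5/6)^4 * 1/6
= 625/1296 * 1/6 = 625/7776

625/7776


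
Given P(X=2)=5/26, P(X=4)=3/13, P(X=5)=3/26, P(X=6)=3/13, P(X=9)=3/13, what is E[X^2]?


E[X^2] = sum(g(x)*P(x))
= 4*5/26 + 16*3/13 + 25*3/26 + 36*3/13 + 81*3/13
= 893/26

893/26


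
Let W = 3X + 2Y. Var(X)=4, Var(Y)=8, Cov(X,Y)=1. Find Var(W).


Var(3X + 2Y) = 3^2*Var(X) + 2^2*Var(Y) + 2*3*2*Cov(X,Y)
= 9*4 + 4*8 + 12*1
= 36 + 32 + 12 = 80

80


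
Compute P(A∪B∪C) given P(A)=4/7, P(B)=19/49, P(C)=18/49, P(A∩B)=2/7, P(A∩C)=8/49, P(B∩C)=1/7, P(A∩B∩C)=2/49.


P(A∪B∪C) = P(A)+P(B)+P(C) - P(AB)-P(AC)-P(BC) + P(ABC)
= 4/7+19/49+18/49 - 2/7-8/49-1/7 + 2/49
= 38/49

38/49


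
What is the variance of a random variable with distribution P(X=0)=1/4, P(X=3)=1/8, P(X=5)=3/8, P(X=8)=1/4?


E[X] = 17/4, E[X^2] = 53/2
Var(X) = E[X^2] - (E[X])^2 = 53/2 - (17/4)^2 = 135/16

135/16


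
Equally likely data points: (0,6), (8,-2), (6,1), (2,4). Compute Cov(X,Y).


E[X]=4, E[Y]=9/4, E[XY]=-1/2
Cov(X,Y) = E[XY] - E[X]E[Y] = -1/2 - 4*9/4 = -19/2

-19/2


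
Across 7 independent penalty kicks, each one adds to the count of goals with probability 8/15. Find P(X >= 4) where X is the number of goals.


P(X>=4) = P(X=4) + P(X=5) + P(X=6) + P(X=7)
= 9834496/34171875 + 11239424/56953125 + 12845056/170859375 + 2097152/170859375
= 19566592/34171875

19566592/34171875


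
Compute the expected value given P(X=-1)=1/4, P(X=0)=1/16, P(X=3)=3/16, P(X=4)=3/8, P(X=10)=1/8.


E[X] = sum(x * P(x))
= -1*1/4 + 0*1/16 + 3*3/16 + 4*3/8 + 10*1/8
= 49/16

49/16


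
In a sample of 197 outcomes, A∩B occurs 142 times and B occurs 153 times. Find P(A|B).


P(A|B) = P(A∩B)/P(B) = (142/197)/(153/197) = 142/153

142/153


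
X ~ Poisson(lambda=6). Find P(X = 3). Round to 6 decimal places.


P(X=3) = e^(-6) * 6^3 / 3!
≈ 0.002478752177 * 216 / 6
≈ 0.089235

0.089235


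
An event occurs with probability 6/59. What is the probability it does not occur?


P(A') = 1 - P(A) = 1 - 6/59 = 53/59

53/59


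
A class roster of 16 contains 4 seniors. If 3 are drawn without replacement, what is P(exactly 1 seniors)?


P(X=1) = C(4,1)*C(12,2) / C(16,3)
= 4*66 / 560
= 264/560 = 33/70

33/70


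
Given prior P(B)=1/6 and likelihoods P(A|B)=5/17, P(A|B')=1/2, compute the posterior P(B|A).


P(A) = P(A|B)P(B) + P(A|B')P(B') = 5/17*1/6 + 1/2*5/6 = 95/204
P(B|A) = P(A|B)P(B)/P(A) = (5/102)/(95/204) = 2/19

2/19


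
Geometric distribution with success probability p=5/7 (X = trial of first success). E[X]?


For geometric (trials until first success), E[X] = 1/p = 1/(5/7) = 7/5

7/5


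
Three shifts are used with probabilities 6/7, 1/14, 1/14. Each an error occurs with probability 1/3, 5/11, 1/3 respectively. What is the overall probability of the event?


P(A) = P(A|B1)P(B1) + P(A|B2)P(B2) + P(A|B3)P(B3)
= 1/3*6/7 + 5/11*1/14 + 1/3*1/14
= 2/7 + 5/154 + 1/42 = 79/231

79/231


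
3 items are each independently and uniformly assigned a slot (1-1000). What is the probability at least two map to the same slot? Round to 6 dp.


P(all different) = prod((1000-i)/1000 for i=0..2) = 0.997002
P(at least one match) = 1 - 0.997002 = 0.002998

0.002998


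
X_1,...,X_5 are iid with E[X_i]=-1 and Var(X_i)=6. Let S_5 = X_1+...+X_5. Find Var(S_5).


By independence, Var(S_n) = n*Var(X_1) = 5*6 = 30

30


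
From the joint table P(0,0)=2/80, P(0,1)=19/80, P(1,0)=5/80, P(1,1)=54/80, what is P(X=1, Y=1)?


Read from table: P(X=1, Y=1) = 54/80 = 27/40

27/40


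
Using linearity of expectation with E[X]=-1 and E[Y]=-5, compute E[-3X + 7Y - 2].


E[-3X + 7Y - 2] = -3*E[X] + 7*E[Y] - 2
= (-3)*(-1) + (7)*(-5) + (-2)
= 3 - 35 - 2 = -34

-34


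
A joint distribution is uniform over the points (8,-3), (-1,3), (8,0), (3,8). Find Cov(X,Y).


E[X]=9/2, E[Y]=2, E[XY]=-3/4
Cov(X,Y) = E[XY] - E[X]E[Y] = -3/4 - 9/2*2 = -39/4

-39/4


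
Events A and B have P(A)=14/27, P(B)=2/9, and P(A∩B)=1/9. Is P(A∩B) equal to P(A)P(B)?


P(A)*P(B) = 14/27*2/9 = 28/243
P(A∩B) = 1/9 != 28/243, so not independent

No, A and B are not independent


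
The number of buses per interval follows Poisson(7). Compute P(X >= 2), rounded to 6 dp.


P(X>=2) = 1 - P(X<=1) = 1 - (e^(-7)*7^0/0! + e^(-7)*7^1/1!)
≈ 1 - (0.0009118820 + 0.0063831738)
= 1 - 0.0072950558 = 0.9927049442
≈ 0.992705

0.992705


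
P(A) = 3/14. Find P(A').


P(A') = 1 - P(A) = 1 - 3/14 = 11/14

11/14


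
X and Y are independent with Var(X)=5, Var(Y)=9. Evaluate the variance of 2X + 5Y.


Independence => Cov(X,Y)=0
Var(2X + 5Y) = 2^2*Var(X) + 5^2*Var(Y)
= 4*5 + 25*9 = 245

245


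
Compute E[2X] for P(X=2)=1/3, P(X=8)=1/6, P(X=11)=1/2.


E[2X] = sum(g(x)*P(x))
= 4*1/3 + 16*1/6 + 22*1/2
= 15

15


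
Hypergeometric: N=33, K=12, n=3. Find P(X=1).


P(X=1) = C(12,1)*C(21,2) / C(33,3)
= 12*210 / 5456
= 2520/5456 = 315/682

315/682


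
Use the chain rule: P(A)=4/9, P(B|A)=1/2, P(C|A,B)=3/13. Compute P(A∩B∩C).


P(A∩B∩C) = P(A) * P(B|A) * P(C|A∩B)
= 4/9 * 1/2 * 3/13
= 2/9 * 3/13 = 2/39

2/39


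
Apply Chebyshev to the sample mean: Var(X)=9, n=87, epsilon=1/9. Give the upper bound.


Var(Xbar) = Var(X)/n = 9/87
Chebyshev: P(|Xbar-mu| >= 1/9) <= Var(Xbar)/(1/9)^2 = (3/29)/(1/81) = 243/29
Bound exceeds 1, so trivial bound: 1

1


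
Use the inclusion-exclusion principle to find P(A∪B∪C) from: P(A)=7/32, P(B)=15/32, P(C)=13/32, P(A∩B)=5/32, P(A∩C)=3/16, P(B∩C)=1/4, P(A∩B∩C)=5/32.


P(A∪B∪C) = P(A)+P(B)+P(C) - P(AB)-P(AC)-P(BC) + P(ABC)
= 7/32+15/32+13/32 - 5/32-3/16-1/4 + 5/32
= 21/32

21/32


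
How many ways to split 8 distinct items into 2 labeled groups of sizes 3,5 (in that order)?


8! = 40320
Denominator: 3!=6 * 5!=120
Coefficient = 40320 / 720 = 56

56


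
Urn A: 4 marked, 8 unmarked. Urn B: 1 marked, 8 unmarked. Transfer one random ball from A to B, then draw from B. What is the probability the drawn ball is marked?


P(transfer marked) = 4/12 = 1/3; P(transfer unmarked) = 2/3
If marked transferred: Urn II has 2 marked of 10, so P(marked|marked moved) = 1/5
If unmarked transferred: Urn II has 1 marked of 10, so P(marked|unmarked moved) = 1/10
By total probability: P(marked) = 1/3*1/5 + 2/3*1/10 = 2/15

2/15


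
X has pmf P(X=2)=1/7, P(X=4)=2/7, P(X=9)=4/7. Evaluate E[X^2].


E[X^2] = sum(x^2 * P(x))
= 4*1/7 + 16*2/7 + 81*4/7
= 360/7

360/7


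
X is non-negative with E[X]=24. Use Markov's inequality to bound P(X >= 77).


Markov: P(X >= a) <= E[X]/a
P(X >= 77) <= 24/77

24/77


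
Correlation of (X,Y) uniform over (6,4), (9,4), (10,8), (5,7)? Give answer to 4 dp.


Cov(X,Y) = 0.6250, Var(X) = 4.2500, Var(Y) = 3.1875
rho = Cov/(sqrt(VarX)*sqrt(VarY)) = 0.1698

0.1698


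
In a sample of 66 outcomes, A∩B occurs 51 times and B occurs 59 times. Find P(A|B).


P(A|B) = P(A∩B)/P(B) = (51/66)/(59/66) = 51/59

51/59


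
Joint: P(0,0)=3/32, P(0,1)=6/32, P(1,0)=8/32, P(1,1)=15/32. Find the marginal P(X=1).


P(X=1) = P(1,0)+P(1,1) = 8/32 + 15/32 = 23/32

23/32


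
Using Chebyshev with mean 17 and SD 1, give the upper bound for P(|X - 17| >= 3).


k = 3/1 = 3
Chebyshev: P(|X-mu| >= k*sigma) <= 1/k^2 = 1/3^2 = 1/9

1/9


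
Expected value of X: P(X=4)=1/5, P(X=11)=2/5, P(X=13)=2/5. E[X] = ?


E[X] = sum(x * P(x))
= 4*1/5 + 11*2/5 + 13*2/5
= 52/5

52/5


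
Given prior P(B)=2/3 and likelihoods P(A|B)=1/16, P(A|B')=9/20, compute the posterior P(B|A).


P(A) = P(A|B)P(B) + P(A|B')P(B') = 1/16*2/3 + 9/20*1/3 = 23/120
P(B|A) = P(A|B)P(B)/P(A) = (1/24)/(23/120) = 5/23

5/23


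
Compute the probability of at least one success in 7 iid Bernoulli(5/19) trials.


P(at least one) = 1 - P(none)
P(none) = (1 - 5/19)^7 = (14/19)^7 = 105413504/893871739
P(at least one) = 1 - 105413504/893871739 = 788458235/893871739

788458235/893871739


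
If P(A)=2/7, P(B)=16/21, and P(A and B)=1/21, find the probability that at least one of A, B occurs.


P(A∪B) = P(A) + P(B) - P(A∩B)
= 2/7 + 16/21 - 1/21 = 1

1


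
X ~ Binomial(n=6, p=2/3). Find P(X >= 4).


P(X>=4) = P(X=4) + P(X=5) + P(X=6)
= 80/243 + 64/243 + 64/729
= 496/729

496/729


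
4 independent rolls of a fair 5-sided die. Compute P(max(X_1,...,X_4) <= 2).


P(max <= 2) = P(all X_i <= 2) = (P(X_1 <= 2))^4
= (2/5)^4 = 16/625

16/625


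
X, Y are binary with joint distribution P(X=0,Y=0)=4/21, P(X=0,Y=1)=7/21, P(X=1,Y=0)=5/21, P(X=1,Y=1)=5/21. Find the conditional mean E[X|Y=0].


P(Y=0) = 9/21
E[X|Y=0] = (0*4 + 1*5)/9 = 5/9

5/9


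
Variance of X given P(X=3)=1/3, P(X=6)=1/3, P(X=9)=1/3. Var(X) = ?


E[X] = 6, E[X^2] = 42
Var(X) = E[X^2] - (E[X])^2 = 42 - (6)^2 = 6

6


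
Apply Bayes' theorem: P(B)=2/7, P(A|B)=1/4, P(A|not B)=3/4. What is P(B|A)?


P(A) = P(A|B)P(B) + P(A|B')P(B') = 1/4*2/7 + 3/4*5/7 = 17/28
P(B|A) = P(A|B)P(B)/P(A) = (1/14)/(17/28) = 2/17

2/17


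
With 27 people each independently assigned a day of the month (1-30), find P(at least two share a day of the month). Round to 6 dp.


P(all different) = prod((30-i)/30 for i=0..26) = 0.000000
P(at least one match) = 1 - 0.000000 = 1.000000

1.000000


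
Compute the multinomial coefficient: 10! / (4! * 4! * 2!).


10! = 3628800
Denominator: 4!=24 * 4!=24 * 2!=2
Coefficient = 3628800 / 1152 = 3150

3150


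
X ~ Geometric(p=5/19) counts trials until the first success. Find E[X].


For geometric (trials until first success), E[X] = 1/p = 1/(5/19) = 19/5

19/5


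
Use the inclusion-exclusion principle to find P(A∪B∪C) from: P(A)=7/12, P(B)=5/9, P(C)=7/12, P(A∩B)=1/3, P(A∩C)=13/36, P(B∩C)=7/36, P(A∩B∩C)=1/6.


P(A∪B∪C) = P(A)+P(B)+P(C) - P(AB)-P(AC)-P(BC) + P(ABC)
= 7/12+5/9+7/12 - 1/3-13/36-7/36 + 1/6
= 1

1


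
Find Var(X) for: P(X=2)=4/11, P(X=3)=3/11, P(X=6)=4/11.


E[X] = 41/11, E[X^2] = 17
Var(X) = E[X^2] - (E[X])^2 = 17 - (41/11)^2 = 376/121

376/121


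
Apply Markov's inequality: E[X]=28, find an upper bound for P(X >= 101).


Markov: P(X >= a) <= E[X]/a
P(X >= 101) <= 28/101

28/101


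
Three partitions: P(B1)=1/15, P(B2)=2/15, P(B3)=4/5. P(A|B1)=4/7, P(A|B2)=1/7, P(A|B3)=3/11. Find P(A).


P(A) = P(A|B1)P(B1) + P(A|B2)P(B2) + P(A|B3)P(B3)
= 4/7*1/15 + 1/7*2/15 + 3/11*4/5
= 4/105 + 2/105 + 12/55 = 106/385

106/385


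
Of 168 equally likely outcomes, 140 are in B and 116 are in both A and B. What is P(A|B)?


P(A|B) = P(A∩B)/P(B) = (116/168)/(140/168) = 116/140 = 29/35

29/35


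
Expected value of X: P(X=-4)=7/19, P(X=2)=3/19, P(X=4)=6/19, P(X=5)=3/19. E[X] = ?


E[X] = sum(x * P(x))
= -4*7/19 + 2*3/19 + 4*6/19 + 5*3/19
= 17/19

17/19


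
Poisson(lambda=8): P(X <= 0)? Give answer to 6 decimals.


P(X<=0) = e^(-8)*8^0/0!
≈ 0.0003354626
≈ 0.000335

0.000335


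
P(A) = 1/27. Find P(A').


P(A') = 1 - P(A) = 1 - 1/27 = 26/27

26/27


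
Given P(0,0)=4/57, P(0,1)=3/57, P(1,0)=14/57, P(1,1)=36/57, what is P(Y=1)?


P(Y=1) = P(0,1)+P(1,1) = 3/57 + 36/57 = 39/57 = 13/19

13/19


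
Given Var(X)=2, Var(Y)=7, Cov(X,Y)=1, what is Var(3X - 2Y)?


Var(3X - 2Y) = 3^2*Var(X) + (-2)^2*Var(Y) + 2*3*(-2)*Cov(X,Y)
= 9*2 + 4*7 - 12*1
= 18 + 28 - 12 = 34

34


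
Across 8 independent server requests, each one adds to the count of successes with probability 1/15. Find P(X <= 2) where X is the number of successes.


P(X<=2) = P(X=0) + P(X=1) + P(X=2)
= 1475789056/2562890625 + 843308032/2562890625 + 210827008/2562890625
= 843308032/854296875

843308032/854296875


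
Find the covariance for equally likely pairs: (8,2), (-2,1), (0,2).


E[X]=2, E[Y]=5/3, E[XY]=14/3
Cov(X,Y) = E[XY] - E[X]E[Y] = 14/3 - 2*5/3 = 4/3

4/3


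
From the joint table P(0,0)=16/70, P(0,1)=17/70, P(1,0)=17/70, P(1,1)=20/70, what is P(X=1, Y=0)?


Read from table: P(X=1, Y=0) = 17/70

17/70


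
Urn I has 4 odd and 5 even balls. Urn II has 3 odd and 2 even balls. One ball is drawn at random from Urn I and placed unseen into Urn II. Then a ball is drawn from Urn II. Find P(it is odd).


P(transfer odd) = 4/9; P(transfer even) = 5/9
If odd transferred: Urn II has 4 odd of 6, so P(odd|odd moved) = 2/3
If even transferred: Urn II has 3 odd of 6, so P(odd|even moved) = 1/2
By total probability: P(odd) = 4/9*2/3 + 5/9*1/2 = 31/54

31/54


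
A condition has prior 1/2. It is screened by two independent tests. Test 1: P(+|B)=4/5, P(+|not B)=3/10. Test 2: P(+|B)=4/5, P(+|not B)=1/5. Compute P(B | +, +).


After test 1: P(+) = 4/5*1/2 + 3/10*1/2 = 11/20
P(B|+) = (2/5)/(11/20) = 8/11
After test 2 (use post1 as new prior): P(+) = 4/5*8/11 + 1/5*3/11 = 7/11
P(B|+,+) = (32/55)/(7/11) = 32/35

32/35


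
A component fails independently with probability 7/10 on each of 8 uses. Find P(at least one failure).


P(at least one) = 1 - P(none)
P(none) = (1 - 7/10)^8 = (3/10)^8 = 6561/100000000
P(at least one) = 1 - 6561/100000000 = 99993439/100000000

99993439/100000000


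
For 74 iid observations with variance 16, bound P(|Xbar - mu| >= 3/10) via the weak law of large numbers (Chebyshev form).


Var(Xbar) = Var(X)/n = 16/74
Chebyshev: P(|Xbar-mu| >= 3/10) <= Var(Xbar)/(3/10)^2 = (8/37)/(9/100) = 800/333
Bound exceeds 1, so trivial bound: 1

1


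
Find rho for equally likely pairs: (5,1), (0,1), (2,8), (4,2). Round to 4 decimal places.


Cov(X,Y) = -1.0000, Var(X) = 3.6875, Var(Y) = 8.5000
rho = Cov/(sqrt(VarX)*sqrt(VarY)) = -0.1786

-0.1786


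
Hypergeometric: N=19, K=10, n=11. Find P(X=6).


P(X=6) = C(10,6)*C(9,5) / C(19,11)
= 210*126 / 75582
= 26460/75582 = 1470/4199

1470/4199


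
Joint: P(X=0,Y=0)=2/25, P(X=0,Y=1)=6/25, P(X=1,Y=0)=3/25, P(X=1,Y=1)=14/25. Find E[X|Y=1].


P(Y=1) = 20/25
E[X|Y=1] = (0*6 + 1*14)/20 = 14/20 = 7/10

7/10


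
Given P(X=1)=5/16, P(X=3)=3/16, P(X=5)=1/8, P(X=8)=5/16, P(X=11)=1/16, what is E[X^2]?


E[X^2] = sum(g(x)*P(x))
= 1*5/16 + 9*3/16 + 25*1/8 + 64*5/16 + 121*1/16
= 523/16

523/16


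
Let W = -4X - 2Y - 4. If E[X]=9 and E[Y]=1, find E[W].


E[-4X - 2Y - 4] = -4*E[X] - 2*E[Y] - 4
= (-4)*(9) + (-2)*(1) + (-4)
= -36 - 2 - 4 = -42

-42


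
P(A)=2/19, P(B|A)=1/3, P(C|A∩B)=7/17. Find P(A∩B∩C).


P(A∩B∩C) = P(A) * P(B|A) * P(C|A∩B)
= 2/19 * 1/3 * 7/17
= 2/57 * 7/17 = 14/969

14/969


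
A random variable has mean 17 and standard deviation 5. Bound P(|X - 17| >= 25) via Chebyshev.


k = 25/5 = 5
Chebyshev: P(|X-mu| >= k*sigma) <= 1/k^2 = 1/5^2 = 1/25

1/25


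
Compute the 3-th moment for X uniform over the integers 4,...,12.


E[X^3] = (1/9) * sum(x^3 for x=4..12)
= 6048/9 = 672

672


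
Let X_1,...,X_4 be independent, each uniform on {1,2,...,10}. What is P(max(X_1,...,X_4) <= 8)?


P(max <= 8) = P(all X_i <= 8) = (P(X_1 <= 8))^4
= (8/10)^4 = (4/5)^4 = 256/625

256/625


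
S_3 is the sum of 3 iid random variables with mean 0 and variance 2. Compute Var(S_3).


By independence, Var(S_n) = n*Var(X_1) = 3*2 = 6

6


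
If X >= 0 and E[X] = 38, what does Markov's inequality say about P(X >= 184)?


Markov: P(X >= a) <= E[X]/a
P(X >= 184) <= 38/184 = 19/92

19/92


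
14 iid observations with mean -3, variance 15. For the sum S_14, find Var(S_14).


By independence, Var(S_n) = n*Var(X_1) = 14*15 = 210

210


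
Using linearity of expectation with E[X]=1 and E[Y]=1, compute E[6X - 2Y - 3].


E[6X - 2Y - 3] = 6*E[X] - 2*E[Y] - 3
= (6)*(1) + (-2)*(1) + (-3)
= 6 - 2 - 3 = 1

1


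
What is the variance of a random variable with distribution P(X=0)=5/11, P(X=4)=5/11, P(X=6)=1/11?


E[X] = 26/11, E[X^2] = 116/11
Var(X) = E[X^2] - (E[X])^2 = 116/11 - (26/11)^2 = 600/121

600/121


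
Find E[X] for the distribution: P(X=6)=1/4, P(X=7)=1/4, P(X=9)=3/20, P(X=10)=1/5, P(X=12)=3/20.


E[X] = sum(x * P(x))
= 6*1/4 + 7*1/4 + 9*3/20 + 10*1/5 + 12*3/20
= 42/5

42/5


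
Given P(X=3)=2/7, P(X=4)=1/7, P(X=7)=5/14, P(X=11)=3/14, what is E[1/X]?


E[1/X] = sum(g(x)*P(x))
= 1/3*2/7 + 1/4*1/7 + 1/7*5/14 + 1/11*3/14
= 1303/6468

1303/6468
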